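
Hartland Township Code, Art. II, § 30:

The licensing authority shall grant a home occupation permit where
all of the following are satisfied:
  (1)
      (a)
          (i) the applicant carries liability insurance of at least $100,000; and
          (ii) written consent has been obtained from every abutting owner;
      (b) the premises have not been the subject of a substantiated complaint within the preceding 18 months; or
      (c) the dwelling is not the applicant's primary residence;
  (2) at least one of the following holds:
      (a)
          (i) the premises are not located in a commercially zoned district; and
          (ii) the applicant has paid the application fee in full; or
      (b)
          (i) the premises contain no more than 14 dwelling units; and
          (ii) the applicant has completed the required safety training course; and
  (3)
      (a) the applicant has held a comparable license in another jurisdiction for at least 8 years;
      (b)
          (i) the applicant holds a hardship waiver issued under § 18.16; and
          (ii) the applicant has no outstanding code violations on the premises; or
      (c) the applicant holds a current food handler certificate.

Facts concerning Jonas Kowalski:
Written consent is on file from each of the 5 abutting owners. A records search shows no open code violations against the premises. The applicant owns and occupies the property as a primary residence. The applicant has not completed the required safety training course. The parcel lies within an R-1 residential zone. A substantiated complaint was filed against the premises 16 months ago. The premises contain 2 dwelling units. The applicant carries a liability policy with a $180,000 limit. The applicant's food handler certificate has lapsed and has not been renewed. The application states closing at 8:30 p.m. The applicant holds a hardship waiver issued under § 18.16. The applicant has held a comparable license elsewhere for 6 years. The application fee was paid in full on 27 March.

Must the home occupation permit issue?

(i) insurance ≥ $100,000 — holds.
(ii) all abutters consent — met.
(a) = T AND T = true.
(b) no complaint in 18 mo. — not met.
(c) not (primary residence) — not met.
So (1) is satisfied (T OR F OR F).
(i) not (commercially zoned) — met.
(ii) fee paid — satisfied.
(a) = T AND T = true.
(i) ≤ 14 units — met.
(ii) safety training — not met.
So (b) is not satisfied (T AND F).
(2) = T OR F = true.
(a) prior license ≥ 8 yr — not satisfied.
(i) hardship waiver — satisfied.
(ii) no code violations — met.
So (b) is satisfied (T AND T).
(c) food handler cert. — not satisfied.
So (3) is satisfied (F OR T OR F).
Overall = T AND T AND T = true.

Yes — granted.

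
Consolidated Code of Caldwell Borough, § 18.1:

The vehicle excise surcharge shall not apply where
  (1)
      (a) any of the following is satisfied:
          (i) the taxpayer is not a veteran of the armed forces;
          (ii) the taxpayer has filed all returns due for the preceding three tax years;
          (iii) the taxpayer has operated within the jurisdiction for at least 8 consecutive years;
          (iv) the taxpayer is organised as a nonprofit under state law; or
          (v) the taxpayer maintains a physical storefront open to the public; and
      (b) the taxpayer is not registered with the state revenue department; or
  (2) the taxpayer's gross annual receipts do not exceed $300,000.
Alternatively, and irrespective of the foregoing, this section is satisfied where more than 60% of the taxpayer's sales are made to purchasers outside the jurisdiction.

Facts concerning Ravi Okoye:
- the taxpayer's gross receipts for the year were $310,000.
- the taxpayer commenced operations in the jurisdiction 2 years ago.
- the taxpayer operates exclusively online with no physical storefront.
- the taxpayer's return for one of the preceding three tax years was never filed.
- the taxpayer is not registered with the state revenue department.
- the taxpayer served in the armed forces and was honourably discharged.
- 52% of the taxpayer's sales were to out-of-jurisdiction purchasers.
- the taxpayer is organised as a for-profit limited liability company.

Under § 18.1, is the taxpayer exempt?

No — not exempt.

(i) not (veteran) — not satisfied.
(ii) returns current — not met.
(iii) ≥ 8 yrs in jurisdiction — not met.
(iv) nonprofit — not met.
(v) has storefront — not met.
(a): F OR F OR F OR F OR F → false.
(b) not (state-registered) — met.
(1): F AND T → false.
(2) receipts ≤ $300,000 — not satisfied.
Overall = F OR F = false.
Exception (>60% out-of-jur. sales) — not satisfied.
Result: main false OR exception false → false.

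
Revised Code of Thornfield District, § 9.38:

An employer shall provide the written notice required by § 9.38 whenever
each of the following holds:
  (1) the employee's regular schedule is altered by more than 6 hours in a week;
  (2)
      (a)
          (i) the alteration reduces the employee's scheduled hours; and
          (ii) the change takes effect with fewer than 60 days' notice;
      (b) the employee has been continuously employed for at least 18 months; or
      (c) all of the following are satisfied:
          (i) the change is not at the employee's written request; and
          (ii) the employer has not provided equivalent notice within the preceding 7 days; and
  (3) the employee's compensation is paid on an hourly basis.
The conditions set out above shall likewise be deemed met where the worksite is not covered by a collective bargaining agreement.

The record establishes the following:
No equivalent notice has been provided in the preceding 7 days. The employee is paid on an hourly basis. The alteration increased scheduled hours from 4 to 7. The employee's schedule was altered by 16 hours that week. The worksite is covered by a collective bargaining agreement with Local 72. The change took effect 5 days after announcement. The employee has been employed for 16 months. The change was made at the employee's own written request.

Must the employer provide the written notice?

(1) schedule shift > 6h — satisfied.
(i) hours reduced — not met.
(ii) < 60 days' notice — satisfied.
(a): F AND T → false.
(b) tenure ≥ 18 mo. — fails.
(i) not employee-requested — not met.
(ii) no recent notice — holds.
(c) = F AND T = false.
(2) = F OR F OR F = false.
(3) hourly-paid — holds.
So Overall is not satisfied (T AND F AND T).
Exception (no CBA) — not satisfied.
Result: main false OR exception false → false.

No — not required.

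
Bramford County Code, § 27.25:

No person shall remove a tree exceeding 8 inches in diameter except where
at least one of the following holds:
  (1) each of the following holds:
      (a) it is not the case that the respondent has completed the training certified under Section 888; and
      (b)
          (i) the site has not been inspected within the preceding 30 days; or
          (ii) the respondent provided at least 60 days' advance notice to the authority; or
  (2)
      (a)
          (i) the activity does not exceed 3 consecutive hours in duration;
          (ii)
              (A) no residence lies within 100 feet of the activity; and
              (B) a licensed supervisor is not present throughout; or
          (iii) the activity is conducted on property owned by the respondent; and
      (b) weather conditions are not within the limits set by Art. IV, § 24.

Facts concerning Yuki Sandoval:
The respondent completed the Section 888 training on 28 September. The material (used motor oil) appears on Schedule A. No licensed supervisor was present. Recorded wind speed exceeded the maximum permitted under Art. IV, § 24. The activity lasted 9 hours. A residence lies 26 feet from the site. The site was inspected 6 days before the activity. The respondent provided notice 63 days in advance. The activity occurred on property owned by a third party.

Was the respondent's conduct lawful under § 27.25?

(a) not (training certified) — not met.
(i) not (site inspected) — not satisfied.
(ii) ≥60 days' notice — satisfied.
(b) = F OR T = true.
(1) = F AND T = false.
(i) ≤ 3 hrs duration — not met.
(A) no residence in 100 ft — not met.
(B) not (supervisor present) — met.
(ii): F AND T → false.
(iii) own property — not satisfied.
(a): F OR F OR F → false.
(b) not (weather ok) — met.
(2): F AND T → false.
Overall = F OR F = false.

No — unlawful.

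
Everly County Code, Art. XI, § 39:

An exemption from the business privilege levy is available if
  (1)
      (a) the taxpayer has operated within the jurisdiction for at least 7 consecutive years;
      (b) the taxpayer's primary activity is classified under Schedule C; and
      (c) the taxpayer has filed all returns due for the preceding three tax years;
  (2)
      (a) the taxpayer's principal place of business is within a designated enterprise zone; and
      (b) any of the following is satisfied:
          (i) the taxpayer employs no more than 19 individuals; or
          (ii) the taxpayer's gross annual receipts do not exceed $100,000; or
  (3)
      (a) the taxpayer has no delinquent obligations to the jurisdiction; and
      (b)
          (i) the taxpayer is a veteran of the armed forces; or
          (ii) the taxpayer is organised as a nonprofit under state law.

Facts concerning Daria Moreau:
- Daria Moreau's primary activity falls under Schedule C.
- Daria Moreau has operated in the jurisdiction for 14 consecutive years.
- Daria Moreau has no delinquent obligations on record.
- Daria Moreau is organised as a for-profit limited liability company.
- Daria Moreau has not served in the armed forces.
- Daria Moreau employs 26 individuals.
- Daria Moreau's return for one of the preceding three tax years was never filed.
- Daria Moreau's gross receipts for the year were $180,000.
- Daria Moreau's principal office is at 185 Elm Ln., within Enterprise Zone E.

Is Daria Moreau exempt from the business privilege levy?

(a) ≥ 7 yrs in jurisdiction — met.
(b) Schedule C activity — satisfied.
(c) returns current — not satisfied.
(1): T AND T AND F → false.
(a) in enterprise zone — holds.
(i) ≤ 19 employees — fails.
(ii) receipts ≤ $100,000 — not met.
So (b) is not satisfied (F OR F).
(2): T AND F → false.
(a) no delinquency — met.
(i) veteran — not met.
(ii) nonprofit — not met.
(b): F OR F → false.
So (3) is not satisfied (T AND F).
Overall: F OR F OR F → false.

No — not exempt.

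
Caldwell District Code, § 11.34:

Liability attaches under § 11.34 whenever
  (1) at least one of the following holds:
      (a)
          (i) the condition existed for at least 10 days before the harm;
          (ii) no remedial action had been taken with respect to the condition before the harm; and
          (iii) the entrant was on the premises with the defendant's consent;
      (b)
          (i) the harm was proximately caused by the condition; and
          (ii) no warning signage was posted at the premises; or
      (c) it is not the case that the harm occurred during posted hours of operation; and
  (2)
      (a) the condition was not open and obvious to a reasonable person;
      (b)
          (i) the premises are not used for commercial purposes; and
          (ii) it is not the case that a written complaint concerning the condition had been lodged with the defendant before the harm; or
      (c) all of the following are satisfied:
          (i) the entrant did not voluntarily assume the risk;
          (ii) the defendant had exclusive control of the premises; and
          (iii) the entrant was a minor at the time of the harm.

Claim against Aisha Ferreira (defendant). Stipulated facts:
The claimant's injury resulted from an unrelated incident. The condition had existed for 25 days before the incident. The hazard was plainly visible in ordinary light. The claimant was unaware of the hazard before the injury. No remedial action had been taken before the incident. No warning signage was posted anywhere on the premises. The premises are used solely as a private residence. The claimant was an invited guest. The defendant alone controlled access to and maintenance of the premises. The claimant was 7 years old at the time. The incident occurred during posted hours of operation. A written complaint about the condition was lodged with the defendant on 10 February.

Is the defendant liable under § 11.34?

(i) condition ≥10 days old — satisfied.
(ii) no remedial action — met.
(iii) consent to enter — met.
(a): T AND T AND T → true.
(i) proximate cause — not met.
(ii) no signage posted — satisfied.
(b): F AND T → false.
(c) not (during posted hours) — fails.
(1): T OR F OR F → true.
(a) not open/obvious — not satisfied.
(i) not (commercial use) — met.
(ii) not (complaint lodged) — not met.
So (b) is not satisfied (T AND F).
(i) no assumed risk — holds.
(ii) exclusive control — satisfied.
(iii) entrant a minor — met.
So (c) is satisfied (T AND T AND T).
(2): F OR F OR T → true.
So Overall is satisfied (T AND T).

Yes — liable.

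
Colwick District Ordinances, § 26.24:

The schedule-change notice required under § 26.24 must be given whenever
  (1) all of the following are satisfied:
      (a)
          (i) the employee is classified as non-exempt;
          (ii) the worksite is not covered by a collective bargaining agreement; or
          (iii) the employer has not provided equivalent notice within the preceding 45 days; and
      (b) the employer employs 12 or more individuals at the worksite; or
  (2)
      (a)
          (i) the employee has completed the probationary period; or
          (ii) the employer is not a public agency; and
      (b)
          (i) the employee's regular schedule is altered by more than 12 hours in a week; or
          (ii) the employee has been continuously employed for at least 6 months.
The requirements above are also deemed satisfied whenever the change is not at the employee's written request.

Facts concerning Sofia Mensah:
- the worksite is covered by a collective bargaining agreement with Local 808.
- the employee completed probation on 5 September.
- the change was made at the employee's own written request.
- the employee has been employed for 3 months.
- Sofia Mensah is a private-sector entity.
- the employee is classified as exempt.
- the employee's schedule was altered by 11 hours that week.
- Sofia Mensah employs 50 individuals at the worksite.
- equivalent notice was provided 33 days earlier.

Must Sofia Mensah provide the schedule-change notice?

No — not required.

(i) non-exempt — fails.
(ii) no CBA — not met.
(iii) no recent notice — not satisfied.
(a): F OR F OR F → false.
(b) ≥ 12 at site — met.
(1) = F AND T = false.
(i) past probation — met.
(ii) not (public agency) — met.
(a) = T OR T = true.
(i) schedule shift > 12h — not satisfied.
(ii) tenure ≥ 6 mo. — not satisfied.
(b): F OR F → false.
So (2) is not satisfied (T AND F).
Overall: F OR F → false.
Exception (not employee-requested) — not satisfied.
Result: main false OR exception false → false.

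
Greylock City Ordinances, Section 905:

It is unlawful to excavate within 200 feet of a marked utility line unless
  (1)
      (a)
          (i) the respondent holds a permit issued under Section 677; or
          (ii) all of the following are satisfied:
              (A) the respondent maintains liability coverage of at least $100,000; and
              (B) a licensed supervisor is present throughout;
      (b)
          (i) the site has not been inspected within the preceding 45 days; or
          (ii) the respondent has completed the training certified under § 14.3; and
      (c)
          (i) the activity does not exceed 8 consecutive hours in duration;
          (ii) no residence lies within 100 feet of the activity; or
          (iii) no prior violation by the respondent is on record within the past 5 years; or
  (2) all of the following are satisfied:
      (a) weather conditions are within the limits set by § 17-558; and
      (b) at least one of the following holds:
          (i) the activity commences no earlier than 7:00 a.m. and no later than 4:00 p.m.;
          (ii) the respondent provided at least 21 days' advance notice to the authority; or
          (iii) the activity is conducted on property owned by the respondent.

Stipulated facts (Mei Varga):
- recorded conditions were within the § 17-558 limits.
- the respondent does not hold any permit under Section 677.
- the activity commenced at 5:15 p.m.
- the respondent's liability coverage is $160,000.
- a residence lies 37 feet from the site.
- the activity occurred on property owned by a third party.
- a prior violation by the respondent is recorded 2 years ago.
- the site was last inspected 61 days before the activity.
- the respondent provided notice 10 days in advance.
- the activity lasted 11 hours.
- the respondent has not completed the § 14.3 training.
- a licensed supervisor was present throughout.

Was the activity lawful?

No — unlawful.

(i) holds permit — fails.
(A) coverage ≥ $100,000 — holds.
(B) supervisor present — met.
(ii): T AND T → true.
(a): F OR T → true.
(i) not (site inspected) — met.
(ii) training certified — fails.
(b): T OR F → true.
(i) ≤ 8 hrs duration — fails.
(ii) no residence in 100 ft — not satisfied.
(iii) no prior violation — not satisfied.
(c) = F OR F OR F = false.
(1): T AND T AND F → false.
(a) weather ok — holds.
(i) start within hours — fails.
(ii) ≥21 days' notice — not met.
(iii) own property — not met.
(b): F OR F OR F → false.
(2) = T AND F = false.
Overall: F OR F → false.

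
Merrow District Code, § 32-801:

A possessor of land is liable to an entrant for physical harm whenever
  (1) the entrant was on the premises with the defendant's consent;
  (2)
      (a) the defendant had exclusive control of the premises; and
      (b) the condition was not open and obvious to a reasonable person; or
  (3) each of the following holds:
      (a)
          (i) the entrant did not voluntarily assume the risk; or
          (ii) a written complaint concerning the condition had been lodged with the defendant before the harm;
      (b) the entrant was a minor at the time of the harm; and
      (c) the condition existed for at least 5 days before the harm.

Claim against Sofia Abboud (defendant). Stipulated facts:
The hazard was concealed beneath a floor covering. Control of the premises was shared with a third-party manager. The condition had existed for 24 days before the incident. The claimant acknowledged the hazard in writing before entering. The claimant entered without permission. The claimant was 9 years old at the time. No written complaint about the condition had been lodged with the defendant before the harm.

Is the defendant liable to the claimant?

(1) consent to enter — fails.
(a) exclusive control — not satisfied.
(b) not open/obvious — satisfied.
So (2) is not satisfied (F AND T).
(i) no assumed risk — fails.
(ii) complaint lodged — fails.
So (a) is not satisfied (F OR F).
(b) entrant a minor — holds.
(c) condition ≥5 days old — holds.
(3): F AND T AND T → false.
So Overall is not satisfied (F OR F OR F).

No — not liable.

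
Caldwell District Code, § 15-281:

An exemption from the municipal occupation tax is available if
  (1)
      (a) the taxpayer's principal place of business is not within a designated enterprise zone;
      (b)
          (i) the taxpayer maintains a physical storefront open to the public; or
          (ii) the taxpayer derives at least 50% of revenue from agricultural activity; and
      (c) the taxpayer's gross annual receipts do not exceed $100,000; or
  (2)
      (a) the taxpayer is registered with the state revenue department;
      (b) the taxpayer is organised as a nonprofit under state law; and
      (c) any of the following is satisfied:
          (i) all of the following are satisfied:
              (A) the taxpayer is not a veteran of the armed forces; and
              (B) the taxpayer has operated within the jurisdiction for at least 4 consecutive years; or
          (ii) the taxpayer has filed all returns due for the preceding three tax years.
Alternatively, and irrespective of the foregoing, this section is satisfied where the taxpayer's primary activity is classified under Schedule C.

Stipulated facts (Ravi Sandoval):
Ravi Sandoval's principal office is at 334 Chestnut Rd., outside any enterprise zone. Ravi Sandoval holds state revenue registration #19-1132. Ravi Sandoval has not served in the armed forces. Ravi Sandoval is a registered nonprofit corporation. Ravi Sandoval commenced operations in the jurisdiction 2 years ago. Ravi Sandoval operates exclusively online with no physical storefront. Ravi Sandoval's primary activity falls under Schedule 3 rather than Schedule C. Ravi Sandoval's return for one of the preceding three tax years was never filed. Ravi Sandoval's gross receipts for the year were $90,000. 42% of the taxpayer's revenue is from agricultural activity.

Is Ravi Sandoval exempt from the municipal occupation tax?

(a) not (in enterprise zone) — holds.
(i) has storefront — not met.
(ii) ≥50% agricultural — not satisfied.
(b): F OR F → false.
(c) receipts ≤ $100,000 — satisfied.
(1) = T AND F AND T = false.
(a) state-registered — holds.
(b) nonprofit — met.
(A) not (veteran) — met.
(B) ≥ 4 yrs in jurisdiction — not satisfied.
(i): T AND F → false.
(ii) returns current — fails.
So (c) is not satisfied (F OR F).
(2): T AND T AND F → false.
Overall = F OR F = false.
Exception (Schedule C activity) — not satisfied.
Result: main false OR exception false → false.

No — not exempt.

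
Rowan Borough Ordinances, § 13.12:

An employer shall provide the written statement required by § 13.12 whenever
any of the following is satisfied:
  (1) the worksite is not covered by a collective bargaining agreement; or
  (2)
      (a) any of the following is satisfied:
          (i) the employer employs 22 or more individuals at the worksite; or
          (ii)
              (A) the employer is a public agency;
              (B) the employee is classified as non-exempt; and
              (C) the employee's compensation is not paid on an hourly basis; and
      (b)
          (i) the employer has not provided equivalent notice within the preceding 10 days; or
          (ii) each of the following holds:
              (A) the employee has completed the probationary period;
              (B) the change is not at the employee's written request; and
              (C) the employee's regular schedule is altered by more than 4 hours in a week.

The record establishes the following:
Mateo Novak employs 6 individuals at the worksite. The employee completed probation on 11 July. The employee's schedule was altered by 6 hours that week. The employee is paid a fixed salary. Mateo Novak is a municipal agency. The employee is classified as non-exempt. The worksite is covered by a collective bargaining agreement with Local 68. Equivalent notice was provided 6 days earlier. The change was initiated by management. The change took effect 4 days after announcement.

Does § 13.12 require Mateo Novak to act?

(1) no CBA — fails.
(i) ≥ 22 at site — fails.
(A) public agency — holds.
(B) non-exempt — met.
(C) not (hourly-paid) — holds.
(ii) = T AND T AND T = true.
(a) = F OR T = true.
(i) no recent notice — not satisfied.
(A) past probation — holds.
(B) not employee-requested — satisfied.
(C) schedule shift > 4h — met.
(ii) = T AND T AND T = true.
So (b) is satisfied (F OR T).
(2) = T AND T = true.
Overall: F OR T → true.

Yes — required.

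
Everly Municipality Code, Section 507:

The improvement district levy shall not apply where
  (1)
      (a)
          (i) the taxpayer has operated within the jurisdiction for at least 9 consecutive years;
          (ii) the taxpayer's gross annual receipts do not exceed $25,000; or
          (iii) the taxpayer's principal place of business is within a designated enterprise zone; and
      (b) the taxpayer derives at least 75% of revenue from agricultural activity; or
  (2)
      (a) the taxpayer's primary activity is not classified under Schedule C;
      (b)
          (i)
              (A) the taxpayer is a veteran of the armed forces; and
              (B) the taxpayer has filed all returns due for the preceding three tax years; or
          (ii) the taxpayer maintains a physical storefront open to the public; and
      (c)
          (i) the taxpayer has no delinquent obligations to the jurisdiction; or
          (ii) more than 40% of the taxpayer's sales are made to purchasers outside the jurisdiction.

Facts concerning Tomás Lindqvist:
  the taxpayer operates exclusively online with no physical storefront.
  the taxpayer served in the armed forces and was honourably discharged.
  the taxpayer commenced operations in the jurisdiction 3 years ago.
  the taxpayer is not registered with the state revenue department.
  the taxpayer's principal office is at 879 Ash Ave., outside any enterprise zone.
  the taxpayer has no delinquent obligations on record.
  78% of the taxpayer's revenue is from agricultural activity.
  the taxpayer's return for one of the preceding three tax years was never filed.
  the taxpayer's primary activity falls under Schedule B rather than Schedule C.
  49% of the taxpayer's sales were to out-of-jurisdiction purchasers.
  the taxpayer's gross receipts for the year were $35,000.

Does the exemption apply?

(i) ≥ 9 yrs in jurisdiction — fails.
(ii) receipts ≤ $25,000 — fails.
(iii) in enterprise zone — not satisfied.
So (a) is not satisfied (F OR F OR F).
(b) ≥75% agricultural — met.
So (1) is not satisfied (F AND T).
(a) not (Schedule C activity) — satisfied.
(A) veteran — satisfied.
(B) returns current — not satisfied.
So (i) is not satisfied (T AND F).
(ii) has storefront — fails.
(b): F OR F → false.
(i) no delinquency — met.
(ii) >40% out-of-jur. sales — satisfied.
(c) = T OR T = true.
(2) = T AND F AND T = false.
Overall = F OR F = false.

No — not exempt.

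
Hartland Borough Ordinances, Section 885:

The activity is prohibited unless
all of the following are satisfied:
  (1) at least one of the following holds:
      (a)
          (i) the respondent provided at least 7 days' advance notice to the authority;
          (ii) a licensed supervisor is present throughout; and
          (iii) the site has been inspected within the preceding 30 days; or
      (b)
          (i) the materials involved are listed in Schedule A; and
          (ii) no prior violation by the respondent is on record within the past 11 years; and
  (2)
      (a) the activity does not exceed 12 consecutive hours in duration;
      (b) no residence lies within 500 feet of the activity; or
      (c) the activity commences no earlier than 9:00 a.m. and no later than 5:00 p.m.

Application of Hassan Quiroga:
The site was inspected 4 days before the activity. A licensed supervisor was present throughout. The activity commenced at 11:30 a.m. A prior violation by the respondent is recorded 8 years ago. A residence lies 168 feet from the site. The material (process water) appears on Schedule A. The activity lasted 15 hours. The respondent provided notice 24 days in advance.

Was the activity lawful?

(i) ≥7 days' notice — met.
(ii) supervisor present — holds.
(iii) site inspected — met.
(a): T AND T AND T → true.
(i) Schedule A material — holds.
(ii) no prior violation — not satisfied.
(b) = T AND F = false.
(1): T OR F → true.
(a) ≤ 12 hrs duration — fails.
(b) no residence in 500 ft — not satisfied.
(c) start within hours — met.
(2) = F OR F OR T = true.
So Overall is satisfied (T AND T).

Yes — lawful.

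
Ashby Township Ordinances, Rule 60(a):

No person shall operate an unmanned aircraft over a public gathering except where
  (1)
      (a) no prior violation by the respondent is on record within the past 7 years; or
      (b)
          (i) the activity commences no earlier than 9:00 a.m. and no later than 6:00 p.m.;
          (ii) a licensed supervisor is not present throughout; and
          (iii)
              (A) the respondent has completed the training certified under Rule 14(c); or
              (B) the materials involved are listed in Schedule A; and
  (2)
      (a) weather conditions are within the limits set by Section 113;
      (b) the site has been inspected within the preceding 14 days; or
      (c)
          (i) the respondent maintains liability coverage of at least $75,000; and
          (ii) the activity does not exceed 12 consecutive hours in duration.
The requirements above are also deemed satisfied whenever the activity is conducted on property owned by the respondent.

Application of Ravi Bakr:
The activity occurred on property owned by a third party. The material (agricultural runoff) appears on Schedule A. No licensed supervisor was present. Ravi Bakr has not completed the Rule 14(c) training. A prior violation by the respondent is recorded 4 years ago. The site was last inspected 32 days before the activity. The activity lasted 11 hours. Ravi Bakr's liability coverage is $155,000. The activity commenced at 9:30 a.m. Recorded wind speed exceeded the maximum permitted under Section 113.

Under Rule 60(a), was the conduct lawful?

(a) no prior violation — not satisfied.
(i) start within hours — met.
(ii) not (supervisor present) — holds.
(A) training certified — fails.
(B) Schedule A material — met.
(iii): F OR T → true.
(b) = T AND T AND T = true.
(1) = F OR T = true.
(a) weather ok — fails.
(b) site inspected — not met.
(i) coverage ≥ $75,000 — met.
(ii) ≤ 12 hrs duration — satisfied.
So (c) is satisfied (T AND T).
(2): F OR F OR T → true.
Overall: T AND T → true.
Exception (own property) — not satisfied.
Result: main true OR exception false → true.

Yes — lawful.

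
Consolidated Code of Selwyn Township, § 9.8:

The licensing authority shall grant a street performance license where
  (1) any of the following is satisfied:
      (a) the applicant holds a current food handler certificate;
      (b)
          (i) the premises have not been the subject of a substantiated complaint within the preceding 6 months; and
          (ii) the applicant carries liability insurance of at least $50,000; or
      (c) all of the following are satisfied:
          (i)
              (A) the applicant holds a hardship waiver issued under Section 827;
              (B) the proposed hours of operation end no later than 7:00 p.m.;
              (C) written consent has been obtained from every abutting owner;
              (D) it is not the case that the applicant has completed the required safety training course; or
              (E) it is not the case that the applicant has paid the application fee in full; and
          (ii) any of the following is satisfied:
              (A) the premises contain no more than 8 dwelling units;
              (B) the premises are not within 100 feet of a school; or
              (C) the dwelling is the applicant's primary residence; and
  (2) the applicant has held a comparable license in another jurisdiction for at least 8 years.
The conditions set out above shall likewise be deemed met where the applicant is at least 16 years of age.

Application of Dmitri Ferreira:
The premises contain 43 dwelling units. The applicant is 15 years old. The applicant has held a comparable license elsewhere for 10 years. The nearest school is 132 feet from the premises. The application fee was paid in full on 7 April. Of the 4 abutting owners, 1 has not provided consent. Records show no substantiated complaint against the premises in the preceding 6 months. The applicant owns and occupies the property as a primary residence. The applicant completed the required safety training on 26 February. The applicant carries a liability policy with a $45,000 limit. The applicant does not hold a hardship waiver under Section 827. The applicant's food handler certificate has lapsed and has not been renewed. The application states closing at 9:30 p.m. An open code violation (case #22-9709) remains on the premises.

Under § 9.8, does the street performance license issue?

No — denied.

(a) food handler cert. — not satisfied.
(i) no complaint in 6 mo. — satisfied.
(ii) insurance ≥ $50,000 — not met.
So (b) is not satisfied (T AND F).
(A) hardship waiver — fails.
(B) closes by 7 p.m. — fails.
(C) all abutters consent — not met.
(D) not (safety training) — fails.
(E) not (fee paid) — not met.
(i): F OR F OR F OR F OR F → false.
(A) ≤ 8 units — not met.
(B) ≥100 ft from school — satisfied.
(C) primary residence — holds.
(ii): F OR T OR T → true.
(c) = F AND T = false.
So (1) is not satisfied (F OR F OR F).
(2) prior license ≥ 8 yr — holds.
Overall = F AND T = false.
Exception (age ≥ 16) — not satisfied.
Result: main false OR exception false → false.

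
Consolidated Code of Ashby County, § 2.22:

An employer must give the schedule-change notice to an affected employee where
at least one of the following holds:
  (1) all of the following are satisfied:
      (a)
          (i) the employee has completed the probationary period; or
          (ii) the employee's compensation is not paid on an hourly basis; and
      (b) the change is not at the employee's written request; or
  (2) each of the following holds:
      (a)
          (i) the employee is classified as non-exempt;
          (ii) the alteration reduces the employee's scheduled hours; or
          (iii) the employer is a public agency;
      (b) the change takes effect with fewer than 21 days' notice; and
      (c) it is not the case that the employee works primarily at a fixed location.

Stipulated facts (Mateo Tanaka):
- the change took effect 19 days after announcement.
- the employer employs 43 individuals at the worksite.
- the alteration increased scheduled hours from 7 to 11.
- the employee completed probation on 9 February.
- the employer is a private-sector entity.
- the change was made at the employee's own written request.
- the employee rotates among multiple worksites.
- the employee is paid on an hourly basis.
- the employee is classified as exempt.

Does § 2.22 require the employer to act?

No — not required.

(i) past probation — satisfied.
(ii) not (hourly-paid) — fails.
(a) = T OR F = true.
(b) not employee-requested — not met.
(1) = T AND F = false.
(i) non-exempt — fails.
(ii) hours reduced — not satisfied.
(iii) public agency — fails.
(a): F OR F OR F → false.
(b) < 21 days' notice — holds.
(c) not (fixed location) — met.
(2) = F AND T AND T = false.
Overall: F OR F → false.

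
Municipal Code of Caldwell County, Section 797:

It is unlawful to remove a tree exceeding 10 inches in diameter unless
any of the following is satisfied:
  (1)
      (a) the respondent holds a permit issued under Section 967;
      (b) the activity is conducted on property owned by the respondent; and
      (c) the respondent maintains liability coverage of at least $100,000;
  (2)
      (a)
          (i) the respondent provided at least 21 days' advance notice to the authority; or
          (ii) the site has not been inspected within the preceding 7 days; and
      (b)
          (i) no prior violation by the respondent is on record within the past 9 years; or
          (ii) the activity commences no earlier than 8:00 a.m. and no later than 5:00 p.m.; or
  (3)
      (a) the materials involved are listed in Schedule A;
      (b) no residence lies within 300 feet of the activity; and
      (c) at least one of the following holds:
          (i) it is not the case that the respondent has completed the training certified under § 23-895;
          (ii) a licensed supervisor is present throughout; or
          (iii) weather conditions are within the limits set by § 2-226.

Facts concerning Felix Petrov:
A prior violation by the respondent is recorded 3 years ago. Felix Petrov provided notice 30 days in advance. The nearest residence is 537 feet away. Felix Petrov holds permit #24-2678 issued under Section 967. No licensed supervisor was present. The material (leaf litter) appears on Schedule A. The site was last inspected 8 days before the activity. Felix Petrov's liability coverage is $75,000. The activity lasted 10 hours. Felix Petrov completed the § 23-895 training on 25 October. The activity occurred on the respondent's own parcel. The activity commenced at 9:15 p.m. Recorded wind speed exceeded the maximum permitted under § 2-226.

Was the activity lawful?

No — unlawful.

(a) holds permit — met.
(b) own property — satisfied.
(c) coverage ≥ $100,000 — fails.
(1) = T AND T AND F = false.
(i) ≥21 days' notice — satisfied.
(ii) not (site inspected) — holds.
(a) = T OR T = true.
(i) no prior violation — not satisfied.
(ii) start within hours — not satisfied.
(b) = F OR F = false.
(2) = T AND F = false.
(a) Schedule A material — satisfied.
(b) no residence in 300 ft — holds.
(i) not (training certified) — fails.
(ii) supervisor present — fails.
(iii) weather ok — fails.
(c): F OR F OR F → false.
So (3) is not satisfied (T AND T AND F).
Overall: F OR F OR F → false.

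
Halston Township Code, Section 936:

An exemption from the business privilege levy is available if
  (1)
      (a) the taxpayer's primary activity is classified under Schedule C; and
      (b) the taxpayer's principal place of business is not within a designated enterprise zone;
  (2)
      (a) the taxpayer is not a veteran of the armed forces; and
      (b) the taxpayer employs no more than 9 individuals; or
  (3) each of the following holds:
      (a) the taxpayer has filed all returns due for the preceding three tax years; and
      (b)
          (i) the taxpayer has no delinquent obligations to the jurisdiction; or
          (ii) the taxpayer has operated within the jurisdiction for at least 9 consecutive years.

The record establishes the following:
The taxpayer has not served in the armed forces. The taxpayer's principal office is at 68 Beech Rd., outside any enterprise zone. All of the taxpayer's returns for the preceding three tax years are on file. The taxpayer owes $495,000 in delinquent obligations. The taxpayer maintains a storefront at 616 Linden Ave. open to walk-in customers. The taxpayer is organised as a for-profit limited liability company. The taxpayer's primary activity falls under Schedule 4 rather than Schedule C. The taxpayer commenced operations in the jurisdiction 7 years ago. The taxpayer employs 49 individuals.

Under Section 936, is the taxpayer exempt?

(a) Schedule C activity — fails.
(b) not (in enterprise zone) — satisfied.
So (1) is not satisfied (F AND T).
(a) not (veteran) — met.
(b) ≤ 9 employees — not satisfied.
So (2) is not satisfied (T AND F).
(a) returns current — satisfied.
(i) no delinquency — fails.
(ii) ≥ 9 yrs in jurisdiction — fails.
So (b) is not satisfied (F OR F).
(3) = T AND F = false.
Overall: F OR F OR F → false.

No — not exempt.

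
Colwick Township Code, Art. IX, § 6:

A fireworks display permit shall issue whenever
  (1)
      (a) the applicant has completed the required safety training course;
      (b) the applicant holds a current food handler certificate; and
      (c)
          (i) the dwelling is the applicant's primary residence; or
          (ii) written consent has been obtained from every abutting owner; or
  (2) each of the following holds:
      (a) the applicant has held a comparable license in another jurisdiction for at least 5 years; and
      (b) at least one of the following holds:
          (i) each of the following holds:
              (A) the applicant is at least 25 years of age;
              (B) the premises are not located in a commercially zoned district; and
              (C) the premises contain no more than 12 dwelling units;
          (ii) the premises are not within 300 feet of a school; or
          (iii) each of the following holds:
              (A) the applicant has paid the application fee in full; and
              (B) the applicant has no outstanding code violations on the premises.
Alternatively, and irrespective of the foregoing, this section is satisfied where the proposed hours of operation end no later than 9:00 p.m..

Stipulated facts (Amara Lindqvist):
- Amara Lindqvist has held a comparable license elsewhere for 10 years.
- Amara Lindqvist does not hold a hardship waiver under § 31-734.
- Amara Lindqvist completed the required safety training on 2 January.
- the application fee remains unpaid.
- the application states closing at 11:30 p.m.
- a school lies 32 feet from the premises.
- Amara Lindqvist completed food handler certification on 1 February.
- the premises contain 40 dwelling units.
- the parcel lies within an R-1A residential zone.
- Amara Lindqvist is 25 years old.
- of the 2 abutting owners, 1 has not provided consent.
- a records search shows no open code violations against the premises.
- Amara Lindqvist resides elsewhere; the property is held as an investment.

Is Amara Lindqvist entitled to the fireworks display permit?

No — denied.

(a) safety training — met.
(b) food handler cert. — met.
(i) primary residence — not met.
(ii) all abutters consent — fails.
(c): F OR F → false.
(1) = T AND T AND F = false.
(a) prior license ≥ 5 yr — satisfied.
(A) age ≥ 25 — satisfied.
(B) not (commercially zoned) — holds.
(C) ≤ 12 units — not satisfied.
(i) = T AND T AND F = false.
(ii) ≥300 ft from school — not satisfied.
(A) fee paid — fails.
(B) no code violations — met.
So (iii) is not satisfied (F AND T).
So (b) is not satisfied (F OR F OR F).
(2): T AND F → false.
Overall = F OR F = false.
Exception (closes by 9 p.m.) — not satisfied.
Result: main false OR exception false → false.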